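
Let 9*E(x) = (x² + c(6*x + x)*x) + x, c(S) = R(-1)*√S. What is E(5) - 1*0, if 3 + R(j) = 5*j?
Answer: 10/3 - 40*√35/9 ≈ -22.960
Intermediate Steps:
R(j) = -3 + 5*j
c(S) = -8*√S (c(S) = (-3 + 5*(-1))*√S = (-3 - 5)*√S = -8*√S)
E(x) = x/9 + x²/9 - 8*√7*x^(3/2)/9 (E(x) = ((x² + (-8*√(6*x + x))*x) + x)/9 = ((x² + (-8*√7*√x)*x) + x)/9 = ((x² - 8*√7*x^(3/2)) + x)/9 = (x + x² - 8*√7*x^(3/2))/9 = x/9 + x²/9 - 8*√7*x^(3/2)/9)
E(5) - 1*0 = (⅑)*5*(1 + 5 - 8*√7*√5) - 1*0 = (⅑)*5*(1 + 5 - 8*√35) + 0 = (⅑)*5*(6 - 8*√35) + 0 = (10/3 - 40*√35/9) + 0 = 10/3 - 40*√35/9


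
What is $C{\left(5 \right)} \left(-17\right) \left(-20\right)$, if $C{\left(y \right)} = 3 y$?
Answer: $5100$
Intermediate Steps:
$C{\left(5 \right)} \left(-17\right) \left(-20\right) = 3 \cdot 5 \left(-17\right) \left(-20\right) = 15 \left(-17\right) \left(-20\right) = \left(-255\right) \left(-20\right) = 5100$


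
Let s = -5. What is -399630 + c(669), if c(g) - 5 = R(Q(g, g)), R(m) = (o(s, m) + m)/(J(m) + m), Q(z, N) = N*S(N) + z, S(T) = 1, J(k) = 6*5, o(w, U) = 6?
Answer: -22778569/57 ≈ -3.9962e+5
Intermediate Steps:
J(k) = 30
Q(z, N) = N + z (Q(z, N) = N*1 + z = N + z)
R(m) = (6 + m)/(30 + m)
c(g) = 5 + (6 + 2*g)/(30 + 2*g) (c(g) = 5 + (6 + (g + g))/(30 + (g + g)) = 5 + (6 + 2*g)/(30 + 2*g))
-399630 + c(669) = -399630 + 6*(13 + 669)/(15 + 669) = -399630 + 6*682/684 = -399630 + 6*(1/684)*682 = -399630 + 341/57 = -22778569/57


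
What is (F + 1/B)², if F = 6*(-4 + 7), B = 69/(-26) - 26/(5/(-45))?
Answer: 11728023616/36180225 ≈ 324.16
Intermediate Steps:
B = 6015/26 (B = 69*(-1/26) - 26/(5*(-1/45)) = -69/26 - 26/(-⅑) = -69/26 - 26*(-9) = -69/26 + 234 = 6015/26 ≈ 231.35)
F = 18 (F = 6*3 = 18)
(F + 1/B)² = (18 + 1/(6015/26))² = (18 + 26/6015)² = (108296/6015)² = 11728023616/36180225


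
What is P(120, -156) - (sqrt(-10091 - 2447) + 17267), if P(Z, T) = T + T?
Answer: -17579 - I*sqrt(12538) ≈ -17579.0 - 111.97*I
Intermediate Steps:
P(Z, T) = 2*T
P(120, -156) - (sqrt(-10091 - 2447) + 17267) = 2*(-156) - (sqrt(-10091 - 2447) + 17267) = -312 - (sqrt(-12538) + 17267) = -312 - (I*sqrt(12538) + 17267) = -312 - (17267 + I*sqrt(12538)) = -312 + (-17267 - I*sqrt(12538)) = -17579 - I*sqrt(12538)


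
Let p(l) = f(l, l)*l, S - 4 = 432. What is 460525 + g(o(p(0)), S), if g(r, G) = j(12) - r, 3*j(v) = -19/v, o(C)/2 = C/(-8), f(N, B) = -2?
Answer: 16578881/36 ≈ 4.6052e+5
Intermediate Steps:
S = 436 (S = 4 + 432 = 436)
p(l) = -2*l
o(C) = -C/4 (o(C) = 2*(C/(-8)) = 2*(C*(-1/8)) = 2*(-C/8) = -C/4)
j(v) = -19/(3*v) (j(v) = (-19/v)/3 = -19/(3*v))
g(r, G) = -19/36 - r (g(r, G) = -19/3/12 - r = -19/3*1/12 - r = -19/36 - r)
460525 + g(o(p(0)), S) = 460525 + (-19/36 - (-1)*(-2*0)/4) = 460525 + (-19/36 - (-1)*0/4) = 460525 + (-19/36 - 1*0) = 460525 + (-19/36 + 0) = 460525 - 19/36 = 16578881/36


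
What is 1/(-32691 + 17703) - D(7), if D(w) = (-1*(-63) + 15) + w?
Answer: -1273981/14988 ≈ -85.000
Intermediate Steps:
D(w) = 78 + w (D(w) = (63 + 15) + w = 78 + w)
1/(-32691 + 17703) - D(7) = 1/(-32691 + 17703) - (78 + 7) = 1/(-14988) - 1*85 = -1/14988 - 85 = -1273981/14988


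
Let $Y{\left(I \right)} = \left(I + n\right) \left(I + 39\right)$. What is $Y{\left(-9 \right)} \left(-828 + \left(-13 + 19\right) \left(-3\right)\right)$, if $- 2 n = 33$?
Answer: $647190$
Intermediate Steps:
$n = - \frac{33}{2}$ ($n = \left(- \frac{1}{2}\right) 33 = - \frac{33}{2} \approx -16.5$)
$Y{\left(I \right)} = \left(39 + I\right) \left(- \frac{33}{2} + I\right)$ ($Y{\left(I \right)} = \left(I - \frac{33}{2}\right) \left(I + 39\right) = \left(- \frac{33}{2} + I\right) \left(39 + I\right) = \left(39 + I\right) \left(- \frac{33}{2} + I\right)$)
$Y{\left(-9 \right)} \left(-828 + \left(-13 + 19\right) \left(-3\right)\right) = \left(- \frac{1287}{2} + \left(-9\right)^{2} + \frac{45}{2} \left(-9\right)\right) \left(-828 + \left(-13 + 19\right) \left(-3\right)\right) = \left(- \frac{1287}{2} + 81 - \frac{405}{2}\right) \left(-828 + 6 \left(-3\right)\right) = - 765 \left(-828 - 18\right) = \left(-765\right) \left(-846\right) = 647190$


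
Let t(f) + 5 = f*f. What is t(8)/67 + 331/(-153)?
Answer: -13150/10251 ≈ -1.2828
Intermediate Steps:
t(f) = -5 + f**2 (t(f) = -5 + f*f = -5 + f**2)
t(8)/67 + 331/(-153) = (-5 + 8**2)/67 + 331/(-153) = (-5 + 64)*(1/67) + 331*(-1/153) = 59*(1/67) - 331/153 = 59/67 - 331/153 = -13150/10251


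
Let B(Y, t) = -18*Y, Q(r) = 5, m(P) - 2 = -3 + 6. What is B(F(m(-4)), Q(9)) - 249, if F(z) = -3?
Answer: -195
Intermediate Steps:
m(P) = 5 (m(P) = 2 + (-3 + 6) = 2 + 3 = 5)
B(F(m(-4)), Q(9)) - 249 = -18*(-3) - 249 = 54 - 249 = -195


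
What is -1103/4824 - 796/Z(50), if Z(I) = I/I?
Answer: -3841007/4824 ≈ -796.23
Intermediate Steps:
Z(I) = 1
-1103/4824 - 796/Z(50) = -1103/4824 - 796/1 = -1103*1/4824 - 796*1 = -1103/4824 - 796 = -3841007/4824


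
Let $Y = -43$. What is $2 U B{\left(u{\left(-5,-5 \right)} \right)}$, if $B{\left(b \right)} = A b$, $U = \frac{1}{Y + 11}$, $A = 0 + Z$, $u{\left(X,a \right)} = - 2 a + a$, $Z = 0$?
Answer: $0$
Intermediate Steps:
$u{\left(X,a \right)} = - a$
$A = 0$ ($A = 0 + 0 = 0$)
$U = - \frac{1}{32}$ ($U = \frac{1}{-43 + 11} = \frac{1}{-32} = - \frac{1}{32} \approx -0.03125$)
$B{\left(b \right)} = 0$ ($B{\left(b \right)} = 0 b = 0$)
$2 U B{\left(u{\left(-5,-5 \right)} \right)} = 2 \left(- \frac{1}{32}\right) 0 = \left(- \frac{1}{16}\right) 0 = 0$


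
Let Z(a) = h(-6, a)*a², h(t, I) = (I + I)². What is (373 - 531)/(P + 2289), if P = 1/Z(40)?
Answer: -1617920000/23439360001 ≈ -0.069026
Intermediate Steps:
h(t, I) = 4*I² (h(t, I) = (2*I)² = 4*I²)
Z(a) = 4*a⁴ (Z(a) = (4*a²)*a² = 4*a⁴)
P = 1/10240000 (P = 1/(4*40⁴) = 1/(4*2560000) = 1/10240000 ≈ 9.7656e-8)
(373 - 531)/(P + 2289) = (373 - 531)/(1/10240000 + 2289) = -158/23439360001/10240000 = -158*10240000/23439360001 = -1617920000/23439360001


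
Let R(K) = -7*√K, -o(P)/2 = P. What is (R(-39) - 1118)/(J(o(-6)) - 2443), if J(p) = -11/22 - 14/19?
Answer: 42484/92881 + 266*I*√39/92881 ≈ 0.4574 + 0.017885*I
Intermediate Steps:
o(P) = -2*P
J(p) = -47/38 (J(p) = -11*1/22 - 14*1/19 = -½ - 14/19 = -47/38)
(R(-39) - 1118)/(J(o(-6)) - 2443) = (-7*I*√39 - 1118)/(-47/38 - 2443) = (-7*I*√39 - 1118)/(-92881/38) = (-7*I*√39 - 1118)*(-38/92881) = (-1118 - 7*I*√39)*(-38/92881) = 42484/92881 + 266*I*√39/92881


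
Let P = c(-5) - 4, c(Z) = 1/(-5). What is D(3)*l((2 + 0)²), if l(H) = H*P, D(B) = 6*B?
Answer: -1512/5 ≈ -302.40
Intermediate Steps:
c(Z) = -⅕
P = -21/5 (P = -⅕ - 4 = -21/5 ≈ -4.2000)
l(H) = -21*H/5 (l(H) = H*(-21/5) = -21*H/5)
D(3)*l((2 + 0)²) = (6*3)*(-21*(2 + 0)²/5) = 18*(-21/5*2²) = 18*(-21/5*4) = 18*(-84/5) = -1512/5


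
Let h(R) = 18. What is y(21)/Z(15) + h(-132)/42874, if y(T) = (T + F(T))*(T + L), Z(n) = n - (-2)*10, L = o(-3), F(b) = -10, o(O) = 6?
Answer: 6367104/750295 ≈ 8.4861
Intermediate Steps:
L = 6
Z(n) = 20 + n (Z(n) = n - 1*(-20) = n + 20 = 20 + n)
y(T) = (-10 + T)*(6 + T) (y(T) = (T - 10)*(T + 6) = (-10 + T)*(6 + T))
y(21)/Z(15) + h(-132)/42874 = (-60 + 21**2 - 4*21)/(20 + 15) + 18/42874 = (-60 + 441 - 84)/35 + 18*(1/42874) = 297*(1/35) + 9/21437 = 297/35 + 9/21437 = 6367104/750295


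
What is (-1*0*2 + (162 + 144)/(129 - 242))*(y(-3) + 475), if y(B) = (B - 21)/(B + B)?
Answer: -146574/113 ≈ -1297.1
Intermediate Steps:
y(B) = (-21 + B)/(2*B) (y(B) = (-21 + B)/((2*B)) = (-21 + B)*(1/(2*B)) = (-21 + B)/(2*B))
(-1*0*2 + (162 + 144)/(129 - 242))*(y(-3) + 475) = (-1*0*2 + (162 + 144)/(129 - 242))*((1/2)*(-21 - 3)/(-3) + 475) = (0*2 + 306/(-113))*((1/2)*(-1/3)*(-24) + 475) = (0 + 306*(-1/113))*(4 + 475) = (0 - 306/113)*479 = -306/113*479 = -146574/113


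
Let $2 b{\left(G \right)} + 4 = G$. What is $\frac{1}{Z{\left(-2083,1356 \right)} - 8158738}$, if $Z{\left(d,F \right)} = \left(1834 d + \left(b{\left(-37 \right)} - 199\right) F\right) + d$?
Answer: $- \frac{1}{12278685} \approx -8.1442 \cdot 10^{-8}$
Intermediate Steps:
$b{\left(G \right)} = -2 + \frac{G}{2}$
$Z{\left(d,F \right)} = 1835 d - \frac{439 F}{2}$ ($Z{\left(d,F \right)} = \left(1834 d + \left(\left(-2 + \frac{1}{2} \left(-37\right)\right) - 199\right) F\right) + d = \left(1834 d + \left(\left(-2 - \frac{37}{2}\right) - 199\right) F\right) + d = \left(1834 d + \left(- \frac{41}{2} - 199\right) F\right) + d = \left(1834 d - \frac{439 F}{2}\right) + d = 1835 d - \frac{439 F}{2}$)
$\frac{1}{Z{\left(-2083,1356 \right)} - 8158738} = \frac{1}{\left(1835 \left(-2083\right) - 297642\right) - 8158738} = \frac{1}{\left(-3822305 - 297642\right) - 8158738} = \frac{1}{-4119947 - 8158738} = \frac{1}{-12278685} = - \frac{1}{12278685}$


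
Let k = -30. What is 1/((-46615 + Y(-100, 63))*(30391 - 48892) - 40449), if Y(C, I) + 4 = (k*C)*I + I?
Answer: -1/2635396893 ≈ -3.7945e-10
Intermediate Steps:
Y(C, I) = -4 + I - 30*C*I (Y(C, I) = -4 + ((-30*C)*I + I) = -4 + (-30*C*I + I) = -4 + (I - 30*C*I) = -4 + I - 30*C*I)
1/((-46615 + Y(-100, 63))*(30391 - 48892) - 40449) = 1/((-46615 + (-4 + 63 - 30*(-100)*63))*(30391 - 48892) - 40449) = 1/((-46615 + (-4 + 63 + 189000))*(-18501) - 40449) = 1/((-46615 + 189059)*(-18501) - 40449) = 1/(142444*(-18501) - 40449) = 1/(-2635356444 - 40449) = 1/(-2635396893) = -1/2635396893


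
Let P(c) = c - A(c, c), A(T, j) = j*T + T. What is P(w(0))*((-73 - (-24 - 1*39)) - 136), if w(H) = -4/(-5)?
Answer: 2336/25 ≈ 93.440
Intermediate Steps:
A(T, j) = T + T*j (A(T, j) = T*j + T = T + T*j)
w(H) = 4/5 (w(H) = -4*(-1/5) = 4/5)
P(c) = c - c*(1 + c)
P(w(0))*((-73 - (-24 - 1*39)) - 136) = (-(4/5)**2)*((-73 - (-24 - 1*39)) - 136) = (-1*16/25)*((-73 - (-24 - 39)) - 136) = -16*((-73 - 1*(-63)) - 136)/25 = -16*((-73 + 63) - 136)/25 = -16*(-10 - 136)/25 = -16/25*(-146) = 2336/25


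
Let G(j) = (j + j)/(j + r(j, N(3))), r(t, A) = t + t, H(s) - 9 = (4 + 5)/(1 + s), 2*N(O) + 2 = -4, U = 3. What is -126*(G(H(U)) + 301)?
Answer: -38010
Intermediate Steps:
N(O) = -3 (N(O) = -1 + (½)*(-4) = -1 - 2 = -3)
H(s) = 9 + 9/(1 + s) (H(s) = 9 + (4 + 5)/(1 + s) = 9 + 9/(1 + s))
r(t, A) = 2*t
G(j) = ⅔ (G(j) = (j + j)/(j + 2*j) = (2*j)/((3*j)) = (2*j)*(1/(3*j)) = ⅔)
-126*(G(H(U)) + 301) = -126*(⅔ + 301) = -126*905/3 = -38010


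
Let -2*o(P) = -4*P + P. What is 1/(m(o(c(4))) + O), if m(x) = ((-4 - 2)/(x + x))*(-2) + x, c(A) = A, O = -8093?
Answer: -1/8086 ≈ -0.00012367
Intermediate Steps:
o(P) = 3*P/2 (o(P) = -(-4*P + P)/2 = -(-3)*P/2 = 3*P/2)
m(x) = x + 6/x (m(x) = -6*1/(2*x)*(-2) + x = -3/x*(-2) + x = 6/x + x = x + 6/x)
1/(m(o(c(4))) + O) = 1/(((3/2)*4 + 6/(((3/2)*4))) - 8093) = 1/((6 + 6/6) - 8093) = 1/((6 + 6*(1/6)) - 8093) = 1/((6 + 1) - 8093) = 1/(7 - 8093) = 1/(-8086) = -1/8086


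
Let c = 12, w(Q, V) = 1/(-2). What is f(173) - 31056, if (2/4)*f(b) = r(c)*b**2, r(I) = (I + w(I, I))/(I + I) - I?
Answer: -17296081/24 ≈ -7.2067e+5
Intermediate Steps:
w(Q, V) = -1/2
r(I) = -I + (-1/2 + I)/(2*I) (r(I) = (I - 1/2)/(I + I) - I = (-1/2 + I)/((2*I)) - I = (-1/2 + I)*(1/(2*I)) - I = (-1/2 + I)/(2*I) - I = -I + (-1/2 + I)/(2*I))
f(b) = -553*b**2/24 (f(b) = 2*((1/2 - 1*12 - 1/4/12)*b**2) = 2*((1/2 - 12 - 1/4*1/12)*b**2) = 2*((1/2 - 12 - 1/48)*b**2) = 2*(-553*b**2/48) = -553*b**2/24)
f(173) - 31056 = -553/24*173**2 - 31056 = -553/24*29929 - 31056 = -16550737/24 - 31056 = -17296081/24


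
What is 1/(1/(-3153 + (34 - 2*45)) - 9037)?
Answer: -3209/28999734 ≈ -0.00011066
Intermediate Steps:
1/(1/(-3153 + (34 - 2*45)) - 9037) = 1/(1/(-3153 + (34 - 90)) - 9037) = 1/(1/(-3153 - 56) - 9037) = 1/(1/(-3209) - 9037) = 1/(-1/3209 - 9037) = 1/(-28999734/3209) = -3209/28999734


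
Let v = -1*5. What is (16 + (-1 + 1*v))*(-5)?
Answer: -50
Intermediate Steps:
v = -5
(16 + (-1 + 1*v))*(-5) = (16 + (-1 + 1*(-5)))*(-5) = (16 + (-1 - 5))*(-5) = (16 - 6)*(-5) = 10*(-5) = -50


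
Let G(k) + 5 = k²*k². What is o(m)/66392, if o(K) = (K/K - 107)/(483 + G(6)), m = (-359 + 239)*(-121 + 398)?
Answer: -53/58889704 ≈ -8.9999e-7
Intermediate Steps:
G(k) = -5 + k⁴ (G(k) = -5 + k²*k² = -5 + k⁴)
m = -33240 (m = -120*277 = -33240)
o(K) = -53/887 (o(K) = (K/K - 107)/(483 + (-5 + 6⁴)) = (1 - 107)/(483 + (-5 + 1296)) = -106/(483 + 1291) = -106/1774 = -106*1/1774 = -53/887)
o(m)/66392 = -53/887/66392 = -53/887*1/66392 = -53/58889704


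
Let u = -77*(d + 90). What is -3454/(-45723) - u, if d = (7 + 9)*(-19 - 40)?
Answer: -3006649580/45723 ≈ -65758.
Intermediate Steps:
d = -944 (d = 16*(-59) = -944)
u = 65758 (u = -77*(-944 + 90) = -77*(-854) = 65758)
-3454/(-45723) - u = -3454/(-45723) - 1*65758 = -3454*(-1/45723) - 65758 = 3454/45723 - 65758 = -3006649580/45723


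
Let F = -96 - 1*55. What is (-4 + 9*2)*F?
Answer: -2114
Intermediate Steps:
F = -151 (F = -96 - 55 = -151)
(-4 + 9*2)*F = (-4 + 9*2)*(-151) = (-4 + 18)*(-151) = 14*(-151) = -2114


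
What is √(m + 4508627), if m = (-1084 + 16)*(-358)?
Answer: √4890971 ≈ 2211.6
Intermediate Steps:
m = 382344 (m = -1068*(-358) = 382344)
√(m + 4508627) = √(382344 + 4508627) = √4890971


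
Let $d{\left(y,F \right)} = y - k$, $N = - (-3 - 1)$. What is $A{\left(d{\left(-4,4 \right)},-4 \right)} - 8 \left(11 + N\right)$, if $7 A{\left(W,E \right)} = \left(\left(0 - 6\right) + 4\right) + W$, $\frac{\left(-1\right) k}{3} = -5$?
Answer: $-123$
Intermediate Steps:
$k = 15$ ($k = \left(-3\right) \left(-5\right) = 15$)
$N = 4$ ($N = \left(-1\right) \left(-4\right) = 4$)
$d{\left(y,F \right)} = -15 + y$ ($d{\left(y,F \right)} = y - 15 = -15 + y$)
$A{\left(W,E \right)} = - \frac{2}{7} + \frac{W}{7}$ ($A{\left(W,E \right)} = \frac{\left(\left(0 - 6\right) + 4\right) + W}{7} = \frac{\left(-6 + 4\right) + W}{7} = \frac{-2 + W}{7} = - \frac{2}{7} + \frac{W}{7}$)
$A{\left(d{\left(-4,4 \right)},-4 \right)} - 8 \left(11 + N\right) = \left(- \frac{2}{7} + \frac{-15 - 4}{7}\right) - 8 \left(11 + 4\right) = \left(- \frac{2}{7} + \frac{1}{7} \left(-19\right)\right) - 8 \cdot 15 = \left(- \frac{2}{7} - \frac{19}{7}\right) - 120 = -3 - 120 = -123$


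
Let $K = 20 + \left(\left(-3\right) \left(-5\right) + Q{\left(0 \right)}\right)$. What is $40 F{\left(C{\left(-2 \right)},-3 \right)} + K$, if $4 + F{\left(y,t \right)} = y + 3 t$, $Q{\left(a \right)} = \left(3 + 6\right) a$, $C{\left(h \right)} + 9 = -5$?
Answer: $-1045$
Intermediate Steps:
$C{\left(h \right)} = -14$ ($C{\left(h \right)} = -9 - 5 = -14$)
$Q{\left(a \right)} = 9 a$
$F{\left(y,t \right)} = -4 + y + 3 t$ ($F{\left(y,t \right)} = -4 + \left(y + 3 t\right) = -4 + y + 3 t$)
$K = 35$ ($K = 20 + \left(\left(-3\right) \left(-5\right) + 9 \cdot 0\right) = 20 + \left(15 + 0\right) = 20 + 15 = 35$)
$40 F{\left(C{\left(-2 \right)},-3 \right)} + K = 40 \left(-4 - 14 + 3 \left(-3\right)\right) + 35 = 40 \left(-4 - 14 - 9\right) + 35 = 40 \left(-27\right) + 35 = -1080 + 35 = -1045$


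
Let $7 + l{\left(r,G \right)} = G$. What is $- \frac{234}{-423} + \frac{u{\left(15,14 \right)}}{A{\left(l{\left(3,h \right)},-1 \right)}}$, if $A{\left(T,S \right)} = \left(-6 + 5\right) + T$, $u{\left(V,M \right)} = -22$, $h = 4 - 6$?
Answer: $\frac{647}{235} \approx 2.7532$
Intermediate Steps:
$h = -2$ ($h = 4 - 6 = -2$)
$l{\left(r,G \right)} = -7 + G$
$A{\left(T,S \right)} = -1 + T$
$- \frac{234}{-423} + \frac{u{\left(15,14 \right)}}{A{\left(l{\left(3,h \right)},-1 \right)}} = - \frac{234}{-423} - \frac{22}{-1 - 9} = \left(-234\right) \left(- \frac{1}{423}\right) - \frac{22}{-1 - 9} = \frac{26}{47} - \frac{22}{-10} = \frac{26}{47} - - \frac{11}{5} = \frac{26}{47} + \frac{11}{5} = \frac{647}{235}$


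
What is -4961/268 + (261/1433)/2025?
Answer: -1599542653/86409900 ≈ -18.511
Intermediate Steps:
-4961/268 + (261/1433)/2025 = -4961*1/268 + (261*(1/1433))*(1/2025) = -4961/268 + (261/1433)*(1/2025) = -4961/268 + 29/322425 = -1599542653/86409900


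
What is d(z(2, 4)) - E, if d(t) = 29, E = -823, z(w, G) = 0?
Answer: 852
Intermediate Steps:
d(z(2, 4)) - E = 29 - 1*(-823) = 29 + 823 = 852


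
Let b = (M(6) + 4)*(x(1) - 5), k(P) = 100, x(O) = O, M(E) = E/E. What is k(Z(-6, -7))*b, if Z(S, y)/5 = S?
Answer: -2000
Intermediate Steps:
Z(S, y) = 5*S
M(E) = 1
b = -20 (b = (1 + 4)*(1 - 5) = 5*(-4) = -20)
k(Z(-6, -7))*b = 100*(-20) = -2000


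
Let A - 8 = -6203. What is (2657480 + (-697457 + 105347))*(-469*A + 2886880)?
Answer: 11963314938950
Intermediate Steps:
A = -6195 (A = 8 - 6203 = -6195)
(2657480 + (-697457 + 105347))*(-469*A + 2886880) = (2657480 + (-697457 + 105347))*(-469*(-6195) + 2886880) = (2657480 - 592110)*(2905455 + 2886880) = 2065370*5792335 = 11963314938950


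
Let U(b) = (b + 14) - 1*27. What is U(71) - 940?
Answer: -882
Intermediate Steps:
U(b) = -13 + b (U(b) = (14 + b) - 27 = -13 + b)
U(71) - 940 = (-13 + 71) - 940 = 58 - 940 = -882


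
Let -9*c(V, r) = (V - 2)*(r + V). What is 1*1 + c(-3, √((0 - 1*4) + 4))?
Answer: -⅔ ≈ -0.66667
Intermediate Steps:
c(V, r) = -(-2 + V)*(V + r)/9 (c(V, r) = -(V - 2)*(r + V)/9 = -(-2 + V)*(V + r)/9)
1*1 + c(-3, √((0 - 1*4) + 4)) = 1*1 + (-⅑*(-3)² + (2/9)*(-3) + 2*√((0 - 1*4) + 4)/9 - ⅑*(-3)*√((0 - 1*4) + 4)) = 1 + (-⅑*9 - ⅔ + 2*√((0 - 4) + 4)/9 - ⅑*(-3)*√((0 - 4) + 4)) = 1 + (-1 - ⅔ + 2*√(-4 + 4)/9 - ⅑*(-3)*√(-4 + 4)) = 1 + (-1 - ⅔ + 2*√0/9 - ⅑*(-3)*√0) = 1 + (-1 - ⅔ + (2/9)*0 - ⅑*(-3)*0) = 1 + (-1 - ⅔ + 0 + 0) = 1 - 5/3 = -⅔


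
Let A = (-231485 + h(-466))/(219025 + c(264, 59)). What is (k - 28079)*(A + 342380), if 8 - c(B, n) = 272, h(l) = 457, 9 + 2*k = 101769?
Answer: 1707775750625752/218761 ≈ 7.8066e+9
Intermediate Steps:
k = 50880 (k = -9/2 + (½)*101769 = -9/2 + 101769/2 = 50880)
c(B, n) = -264 (c(B, n) = 8 - 1*272 = 8 - 272 = -264)
A = -231028/218761 (A = (-231485 + 457)/(219025 - 264) = -231028/218761 ≈ -1.0561)
(k - 28079)*(A + 342380) = (50880 - 28079)*(-231028/218761 + 342380) = 22801*(74899160152/218761) = 1707775750625752/218761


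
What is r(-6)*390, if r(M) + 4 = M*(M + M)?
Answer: 26520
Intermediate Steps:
r(M) = -4 + 2*M² (r(M) = -4 + M*(M + M) = -4 + M*(2*M) = -4 + 2*M²)
r(-6)*390 = (-4 + 2*(-6)²)*390 = (-4 + 2*36)*390 = (-4 + 72)*390 = 68*390 = 26520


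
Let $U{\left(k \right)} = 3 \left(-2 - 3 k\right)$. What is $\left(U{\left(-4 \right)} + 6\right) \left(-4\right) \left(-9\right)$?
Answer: $1296$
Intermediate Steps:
$U{\left(k \right)} = -6 - 9 k$
$\left(U{\left(-4 \right)} + 6\right) \left(-4\right) \left(-9\right) = \left(\left(-6 - -36\right) + 6\right) \left(-4\right) \left(-9\right) = \left(\left(-6 + 36\right) + 6\right) \left(-4\right) \left(-9\right) = \left(30 + 6\right) \left(-4\right) \left(-9\right) = 36 \left(-4\right) \left(-9\right) = \left(-144\right) \left(-9\right) = 1296$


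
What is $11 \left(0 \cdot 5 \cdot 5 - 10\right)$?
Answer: $-110$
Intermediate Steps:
$11 \left(0 \cdot 5 \cdot 5 - 10\right) = 11 \left(0 \cdot 5 - 10\right) = 11 \left(0 - 10\right) = 11 \left(-10\right) = -110$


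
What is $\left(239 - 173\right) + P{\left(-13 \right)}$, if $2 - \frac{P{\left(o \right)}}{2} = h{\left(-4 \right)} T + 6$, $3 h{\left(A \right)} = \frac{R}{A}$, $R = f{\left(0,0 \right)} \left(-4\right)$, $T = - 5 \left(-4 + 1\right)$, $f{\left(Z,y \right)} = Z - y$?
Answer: $58$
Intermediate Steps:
$T = 15$ ($T = \left(-5\right) \left(-3\right) = 15$)
$R = 0$ ($R = \left(0 - 0\right) \left(-4\right) = \left(0 + 0\right) \left(-4\right) = 0 \left(-4\right) = 0$)
$h{\left(A \right)} = 0$ ($h{\left(A \right)} = \frac{0 \frac{1}{A}}{3} = \frac{1}{3} \cdot 0 = 0$)
$P{\left(o \right)} = -8$ ($P{\left(o \right)} = 4 - 2 \left(0 \cdot 15 + 6\right) = 4 - 2 \left(0 + 6\right) = 4 - 12 = -8$)
$\left(239 - 173\right) + P{\left(-13 \right)} = \left(239 - 173\right) - 8 = 66 - 8 = 58$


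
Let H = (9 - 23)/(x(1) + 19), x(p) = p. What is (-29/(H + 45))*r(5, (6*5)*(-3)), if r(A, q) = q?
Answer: 26100/443 ≈ 58.917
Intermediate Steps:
H = -7/10 (H = (9 - 23)/(1 + 19) = -14/20 = -14*1/20 = -7/10 ≈ -0.70000)
(-29/(H + 45))*r(5, (6*5)*(-3)) = (-29/(-7/10 + 45))*((6*5)*(-3)) = (-29/443/10)*(30*(-3)) = -29*10/443*(-90) = -290/443*(-90) = 26100/443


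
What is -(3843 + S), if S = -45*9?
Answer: -3438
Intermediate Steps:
S = -405
-(3843 + S) = -(3843 - 405) = -1*3438 = -3438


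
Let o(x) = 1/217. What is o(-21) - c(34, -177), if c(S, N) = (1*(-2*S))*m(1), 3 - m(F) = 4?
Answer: -14755/217 ≈ -67.995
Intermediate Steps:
m(F) = -1 (m(F) = 3 - 1*4 = 3 - 4 = -1)
c(S, N) = 2*S (c(S, N) = (1*(-2*S))*(-1) = -2*S*(-1) = 2*S)
o(x) = 1/217
o(-21) - c(34, -177) = 1/217 - 2*34 = 1/217 - 1*68 = 1/217 - 68 = -14755/217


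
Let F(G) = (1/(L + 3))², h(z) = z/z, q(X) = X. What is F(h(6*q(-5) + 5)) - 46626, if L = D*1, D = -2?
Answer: -46625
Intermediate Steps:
L = -2 (L = -2*1 = -2)
h(z) = 1
F(G) = 1 (F(G) = (1/(-2 + 3))² = (1/1)² = 1² = 1)
F(h(6*q(-5) + 5)) - 46626 = 1 - 46626 = -46625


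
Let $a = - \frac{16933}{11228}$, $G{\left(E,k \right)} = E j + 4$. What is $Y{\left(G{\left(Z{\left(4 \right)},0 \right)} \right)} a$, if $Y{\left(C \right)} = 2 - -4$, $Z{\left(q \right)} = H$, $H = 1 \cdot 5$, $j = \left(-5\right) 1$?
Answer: $- \frac{7257}{802} \approx -9.0486$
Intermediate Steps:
$j = -5$
$H = 5$
$Z{\left(q \right)} = 5$
$G{\left(E,k \right)} = 4 - 5 E$ ($G{\left(E,k \right)} = E \left(-5\right) + 4 = - 5 E + 4 = 4 - 5 E$)
$Y{\left(C \right)} = 6$ ($Y{\left(C \right)} = 2 + 4 = 6$)
$a = - \frac{2419}{1604}$ ($a = \left(-16933\right) \frac{1}{11228} = - \frac{2419}{1604} \approx -1.5081$)
$Y{\left(G{\left(Z{\left(4 \right)},0 \right)} \right)} a = 6 \left(- \frac{2419}{1604}\right) = - \frac{7257}{802}$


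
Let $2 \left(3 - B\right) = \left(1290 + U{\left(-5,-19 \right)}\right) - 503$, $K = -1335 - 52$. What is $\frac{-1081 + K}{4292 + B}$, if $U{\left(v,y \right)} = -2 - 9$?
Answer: $- \frac{2468}{3907} \approx -0.63169$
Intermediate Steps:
$K = -1387$
$U{\left(v,y \right)} = -11$
$B = -385$ ($B = 3 - \frac{\left(1290 - 11\right) - 503}{2} = 3 - \frac{1279 - 503}{2} = 3 - 388 = -385$)
$\frac{-1081 + K}{4292 + B} = \frac{-1081 - 1387}{4292 - 385} = - \frac{2468}{3907}$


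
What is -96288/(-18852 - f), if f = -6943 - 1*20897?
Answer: -8024/749 ≈ -10.713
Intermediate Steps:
f = -27840 (f = -6943 - 20897 = -27840)
-96288/(-18852 - f) = -96288/(-18852 - 1*(-27840)) = -96288/(-18852 + 27840) = -96288/8988 = -96288*1/8988 = -8024/749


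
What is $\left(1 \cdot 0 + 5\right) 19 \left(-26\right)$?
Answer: $-2470$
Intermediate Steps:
$\left(1 \cdot 0 + 5\right) 19 \left(-26\right) = \left(0 + 5\right) 19 \left(-26\right) = 5 \cdot 19 \left(-26\right) = 95 \left(-26\right) = -2470$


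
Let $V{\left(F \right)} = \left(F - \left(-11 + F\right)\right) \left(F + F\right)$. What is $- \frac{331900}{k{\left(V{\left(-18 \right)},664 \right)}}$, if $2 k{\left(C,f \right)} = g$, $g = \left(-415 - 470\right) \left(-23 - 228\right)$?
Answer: $- \frac{132760}{44427} \approx -2.9883$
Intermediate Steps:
$V{\left(F \right)} = 22 F$ ($V{\left(F \right)} = 11 \cdot 2 F = 22 F$)
$g = 222135$ ($g = \left(-885\right) \left(-251\right) = 222135$)
$k{\left(C,f \right)} = \frac{222135}{2}$ ($k{\left(C,f \right)} = \frac{1}{2} \cdot 222135 = \frac{222135}{2}$)
$- \frac{331900}{k{\left(V{\left(-18 \right)},664 \right)}} = - \frac{331900}{\frac{222135}{2}} = \left(-331900\right) \frac{2}{222135} = - \frac{132760}{44427}$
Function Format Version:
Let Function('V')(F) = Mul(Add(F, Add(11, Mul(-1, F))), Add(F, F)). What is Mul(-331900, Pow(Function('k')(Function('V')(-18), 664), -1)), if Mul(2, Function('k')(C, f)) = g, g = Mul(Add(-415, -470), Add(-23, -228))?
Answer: Rational(-132760, 44427) ≈ -2.9883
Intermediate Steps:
Function('V')(F) = Mul(22, F) (Function('V')(F) = Mul(11, Mul(2, F)) = Mul(22, F))
g = 222135 (g = Mul(-885, -251) = 222135)
Function('k')(C, f) = Rational(222135, 2) (Function('k')(C, f) = Mul(Rational(1, 2), 222135) = Rational(222135, 2))
Mul(-331900, Pow(Function('k')(Function('V')(-18), 664), -1)) = Mul(-331900, Pow(Rational(222135, 2), -1)) = Mul(-331900, Rational(2, 222135)) = Rational(-132760, 44427)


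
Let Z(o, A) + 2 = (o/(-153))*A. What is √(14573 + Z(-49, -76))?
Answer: √37835863/51 ≈ 120.61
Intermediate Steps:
Z(o, A) = -2 - A*o/153 (Z(o, A) = -2 + (o/(-153))*A = -2 + (o*(-1/153))*A = -2 + (-o/153)*A = -2 - A*o/153)
√(14573 + Z(-49, -76)) = √(14573 + (-2 - 1/153*(-76)*(-49))) = √(14573 + (-2 - 3724/153)) = √(14573 - 4030/153) = √(2225639/153) = √37835863/51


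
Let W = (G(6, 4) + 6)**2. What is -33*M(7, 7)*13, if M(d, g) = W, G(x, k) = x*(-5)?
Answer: -247104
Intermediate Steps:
G(x, k) = -5*x
W = 576 (W = (-5*6 + 6)**2 = (-30 + 6)**2 = (-24)**2 = 576)
M(d, g) = 576
-33*M(7, 7)*13 = -33*576*13 = -19008*13 = -247104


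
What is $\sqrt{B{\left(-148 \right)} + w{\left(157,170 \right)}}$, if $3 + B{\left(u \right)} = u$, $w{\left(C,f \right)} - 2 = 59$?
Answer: $3 i \sqrt{10} \approx 9.4868 i$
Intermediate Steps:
$w{\left(C,f \right)} = 61$ ($w{\left(C,f \right)} = 2 + 59 = 61$)
$B{\left(u \right)} = -3 + u$
$\sqrt{B{\left(-148 \right)} + w{\left(157,170 \right)}} = \sqrt{\left(-3 - 148\right) + 61} = \sqrt{-151 + 61} = \sqrt{-90} = 3 i \sqrt{10}$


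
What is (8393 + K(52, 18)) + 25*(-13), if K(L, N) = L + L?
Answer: 8172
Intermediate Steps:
K(L, N) = 2*L
(8393 + K(52, 18)) + 25*(-13) = (8393 + 2*52) + 25*(-13) = (8393 + 104) - 325 = 8497 - 325 = 8172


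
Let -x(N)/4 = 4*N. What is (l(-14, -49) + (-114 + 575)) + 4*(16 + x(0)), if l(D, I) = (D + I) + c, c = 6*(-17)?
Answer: 360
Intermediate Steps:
c = -102
x(N) = -16*N
l(D, I) = -102 + D + I (l(D, I) = (D + I) - 102 = -102 + D + I)
(l(-14, -49) + (-114 + 575)) + 4*(16 + x(0)) = ((-102 - 14 - 49) + (-114 + 575)) + 4*(16 - 16*0) = (-165 + 461) + 4*(16 + 0) = 296 + 4*16 = 296 + 64 = 360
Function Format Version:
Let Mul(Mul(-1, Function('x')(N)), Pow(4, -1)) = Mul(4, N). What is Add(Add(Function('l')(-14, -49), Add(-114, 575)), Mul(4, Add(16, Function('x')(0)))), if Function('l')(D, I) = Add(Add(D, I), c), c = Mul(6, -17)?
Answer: 360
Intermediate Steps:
c = -102
Function('x')(N) = Mul(-16, N) (Function('x')(N) = Mul(-4, Mul(4, N)) = Mul(-16, N))
Function('l')(D, I) = Add(-102, D, I) (Function('l')(D, I) = Add(Add(D, I), -102) = Add(-102, D, I))
Add(Add(Function('l')(-14, -49), Add(-114, 575)), Mul(4, Add(16, Function('x')(0)))) = Add(Add(Add(-102, -14, -49), Add(-114, 575)), Mul(4, Add(16, Mul(-16, 0)))) = Add(Add(-165, 461), Mul(4, Add(16, 0))) = Add(296, Mul(4, 16)) = Add(296, 64) = 360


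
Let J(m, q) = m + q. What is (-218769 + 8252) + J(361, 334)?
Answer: -209822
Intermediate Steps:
(-218769 + 8252) + J(361, 334) = (-218769 + 8252) + (361 + 334) = -210517 + 695 = -209822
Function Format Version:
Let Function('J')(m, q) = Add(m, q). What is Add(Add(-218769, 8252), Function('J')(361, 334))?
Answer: -209822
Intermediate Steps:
Add(Add(-218769, 8252), Function('J')(361, 334)) = Add(Add(-218769, 8252), Add(361, 334)) = Add(-210517, 695) = -209822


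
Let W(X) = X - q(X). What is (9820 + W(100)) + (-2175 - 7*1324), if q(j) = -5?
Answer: -1518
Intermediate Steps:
W(X) = 5 + X (W(X) = X - 1*(-5) = X + 5 = 5 + X)
(9820 + W(100)) + (-2175 - 7*1324) = (9820 + (5 + 100)) + (-2175 - 7*1324) = (9820 + 105) + (-2175 - 9268) = 9925 - 11443 = -1518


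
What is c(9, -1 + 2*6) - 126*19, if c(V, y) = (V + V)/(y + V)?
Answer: -23931/10 ≈ -2393.1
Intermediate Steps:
c(V, y) = 2*V/(V + y) (c(V, y) = (2*V)/(V + y) = 2*V/(V + y))
c(9, -1 + 2*6) - 126*19 = 2*9/(9 + (-1 + 2*6)) - 126*19 = 2*9/(9 + (-1 + 12)) - 2394 = 2*9/(9 + 11) - 2394 = 2*9/20 - 2394 = 2*9*(1/20) - 2394 = 9/10 - 2394 = -23931/10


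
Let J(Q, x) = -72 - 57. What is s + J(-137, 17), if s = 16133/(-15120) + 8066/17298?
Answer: -1883139653/14530320 ≈ -129.60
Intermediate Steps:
J(Q, x) = -129
s = -8728373/14530320 (s = 16133*(-1/15120) + 8066*(1/17298) = -16133/15120 + 4033/8649 = -8728373/14530320 ≈ -0.60070)
s + J(-137, 17) = -8728373/14530320 - 129 = -1883139653/14530320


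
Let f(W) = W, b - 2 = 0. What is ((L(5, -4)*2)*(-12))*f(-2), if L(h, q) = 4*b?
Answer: 384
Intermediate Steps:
b = 2 (b = 2 + 0 = 2)
L(h, q) = 8 (L(h, q) = 4*2 = 8)
((L(5, -4)*2)*(-12))*f(-2) = ((8*2)*(-12))*(-2) = (16*(-12))*(-2) = -192*(-2) = 384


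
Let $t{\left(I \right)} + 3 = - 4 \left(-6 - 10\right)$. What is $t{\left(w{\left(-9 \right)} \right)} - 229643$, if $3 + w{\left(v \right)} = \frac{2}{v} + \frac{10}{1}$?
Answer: $-229582$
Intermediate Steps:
$w{\left(v \right)} = 7 + \frac{2}{v}$ ($w{\left(v \right)} = -3 + \left(\frac{2}{v} + \frac{10}{1}\right) = -3 + \left(\frac{2}{v} + 10 \cdot 1\right) = -3 + \left(\frac{2}{v} + 10\right) = -3 + \left(10 + \frac{2}{v}\right) = 7 + \frac{2}{v}$)
$t{\left(I \right)} = 61$ ($t{\left(I \right)} = -3 - 4 \left(-6 - 10\right) = -3 - -64 = -3 + 64 = 61$)
$t{\left(w{\left(-9 \right)} \right)} - 229643 = 61 - 229643 = -229582$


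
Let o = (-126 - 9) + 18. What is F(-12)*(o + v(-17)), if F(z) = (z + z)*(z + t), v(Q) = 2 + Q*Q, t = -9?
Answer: 87696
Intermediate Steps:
o = -117 (o = -135 + 18 = -117)
v(Q) = 2 + Q²
F(z) = 2*z*(-9 + z) (F(z) = (z + z)*(z - 9) = (2*z)*(-9 + z) = 2*z*(-9 + z))
F(-12)*(o + v(-17)) = (2*(-12)*(-9 - 12))*(-117 + (2 + (-17)²)) = (2*(-12)*(-21))*(-117 + (2 + 289)) = 504*(-117 + 291) = 504*174 = 87696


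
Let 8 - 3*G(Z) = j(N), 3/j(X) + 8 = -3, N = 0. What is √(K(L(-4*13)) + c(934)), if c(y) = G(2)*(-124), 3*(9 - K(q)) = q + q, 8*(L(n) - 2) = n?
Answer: 2*I*√89826/33 ≈ 18.164*I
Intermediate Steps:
j(X) = -3/11 (j(X) = 3/(-8 - 3) = 3/(-11) = 3*(-1/11) = -3/11)
L(n) = 2 + n/8
G(Z) = 91/33 (G(Z) = 8/3 - ⅓*(-3/11) = 8/3 + 1/11 = 91/33)
K(q) = 9 - 2*q/3 (K(q) = 9 - (q + q)/3 = 9 - 2*q/3)
c(y) = -11284/33 (c(y) = (91/33)*(-124) = -11284/33)
√(K(L(-4*13)) + c(934)) = √((9 - 2*(2 + (-4*13)/8)/3) - 11284/33) = √((9 - 2*(2 + (⅛)*(-52))/3) - 11284/33) = √((9 - 2*(2 - 13/2)/3) - 11284/33) = √((9 - ⅔*(-9/2)) - 11284/33) = √((9 + 3) - 11284/33) = √(12 - 11284/33) = √(-10888/33) = 2*I*√89826/33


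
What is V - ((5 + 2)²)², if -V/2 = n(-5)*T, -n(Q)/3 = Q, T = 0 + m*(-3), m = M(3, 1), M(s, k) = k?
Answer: -2311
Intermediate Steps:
m = 1
T = -3 (T = 0 + 1*(-3) = 0 - 3 = -3)
n(Q) = -3*Q
V = 90 (V = -2*(-3*(-5))*(-3) = -30*(-3) = -2*(-45) = 90)
V - ((5 + 2)²)² = 90 - ((5 + 2)²)² = 90 - (7²)² = 90 - 1*49² = 90 - 1*2401 = 90 - 2401 = -2311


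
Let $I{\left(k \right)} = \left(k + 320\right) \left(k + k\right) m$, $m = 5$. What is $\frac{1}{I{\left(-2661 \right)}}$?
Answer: $\frac{1}{62294010} \approx 1.6053 \cdot 10^{-8}$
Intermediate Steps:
$I{\left(k \right)} = 10 k \left(320 + k\right)$ ($I{\left(k \right)} = \left(k + 320\right) \left(k + k\right) 5 = \left(320 + k\right) 2 k 5 = 2 k \left(320 + k\right) 5 = 10 k \left(320 + k\right)$)
$\frac{1}{I{\left(-2661 \right)}} = \frac{1}{10 \left(-2661\right) \left(320 - 2661\right)} = \frac{1}{10 \left(-2661\right) \left(-2341\right)} = \frac{1}{62294010}$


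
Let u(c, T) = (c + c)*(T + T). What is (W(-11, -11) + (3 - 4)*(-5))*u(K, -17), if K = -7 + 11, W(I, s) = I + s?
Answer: 4624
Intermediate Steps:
K = 4
u(c, T) = 4*T*c (u(c, T) = (2*c)*(2*T) = 4*T*c)
(W(-11, -11) + (3 - 4)*(-5))*u(K, -17) = ((-11 - 11) + (3 - 4)*(-5))*(4*(-17)*4) = (-22 - 1*(-5))*(-272) = (-22 + 5)*(-272) = -17*(-272) = 4624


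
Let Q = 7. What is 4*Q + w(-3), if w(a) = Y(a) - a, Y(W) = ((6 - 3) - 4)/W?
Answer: 94/3 ≈ 31.333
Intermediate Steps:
Y(W) = -1/W (Y(W) = (3 - 4)/W = -1/W)
w(a) = -a - 1/a (w(a) = -1/a - a = -a - 1/a)
4*Q + w(-3) = 4*7 + (-1*(-3) - 1/(-3)) = 28 + (3 - 1*(-1/3)) = 28 + (3 + 1/3) = 28 + 10/3 = 94/3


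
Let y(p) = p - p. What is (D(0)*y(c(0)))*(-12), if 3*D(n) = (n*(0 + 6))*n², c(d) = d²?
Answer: 0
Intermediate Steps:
y(p) = 0
D(n) = 2*n³ (D(n) = ((n*(0 + 6))*n²)/3 = ((n*6)*n²)/3 = ((6*n)*n²)/3 = (6*n³)/3 = 2*n³)
(D(0)*y(c(0)))*(-12) = ((2*0³)*0)*(-12) = ((2*0)*0)*(-12) = (0*0)*(-12) = 0*(-12) = 0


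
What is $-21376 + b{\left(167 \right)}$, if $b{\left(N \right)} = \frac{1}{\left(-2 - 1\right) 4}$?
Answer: $- \frac{256513}{12} \approx -21376.0$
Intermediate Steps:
$b{\left(N \right)} = - \frac{1}{12}$ ($b{\left(N \right)} = \frac{1}{\left(-2 - 1\right) 4} = \frac{1}{\left(-3\right) 4} = \frac{1}{-12} = - \frac{1}{12}$)
$-21376 + b{\left(167 \right)} = -21376 - \frac{1}{12} = - \frac{256513}{12}$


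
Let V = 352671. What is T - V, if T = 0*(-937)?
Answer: -352671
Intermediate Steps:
T = 0
T - V = 0 - 1*352671 = 0 - 352671 = -352671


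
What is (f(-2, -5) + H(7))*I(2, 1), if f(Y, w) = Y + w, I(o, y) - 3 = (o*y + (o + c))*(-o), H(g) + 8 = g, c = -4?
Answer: -24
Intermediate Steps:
H(g) = -8 + g
I(o, y) = 3 - o*(-4 + o + o*y) (I(o, y) = 3 + (o*y + (o - 4))*(-o) = 3 + (o*y + (-4 + o))*(-o) = 3 + (-4 + o + o*y)*(-o) = 3 - o*(-4 + o + o*y))
(f(-2, -5) + H(7))*I(2, 1) = ((-2 - 5) + (-8 + 7))*(3 - 1*2² + 4*2 - 1*1*2²) = (-7 - 1)*(3 - 1*4 + 8 - 1*1*4) = -8*(3 - 4 + 8 - 4) = -8*3 = -24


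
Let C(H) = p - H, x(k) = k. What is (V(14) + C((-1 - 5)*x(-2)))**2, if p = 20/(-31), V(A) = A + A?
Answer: 226576/961 ≈ 235.77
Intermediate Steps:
V(A) = 2*A
p = -20/31 (p = 20*(-1/31) = -20/31 ≈ -0.64516)
C(H) = -20/31 - H
(V(14) + C((-1 - 5)*x(-2)))**2 = (2*14 + (-20/31 - (-1 - 5)*(-2)))**2 = (28 + (-20/31 - (-6)*(-2)))**2 = (28 + (-20/31 - 1*12))**2 = (28 + (-20/31 - 12))**2 = (28 - 392/31)**2 = (476/31)**2 = 226576/961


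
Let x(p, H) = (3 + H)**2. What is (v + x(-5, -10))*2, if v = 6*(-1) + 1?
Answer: 88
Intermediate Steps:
v = -5 (v = -6 + 1 = -5)
(v + x(-5, -10))*2 = (-5 + (3 - 10)**2)*2 = (-5 + (-7)**2)*2 = (-5 + 49)*2 = 44*2 = 88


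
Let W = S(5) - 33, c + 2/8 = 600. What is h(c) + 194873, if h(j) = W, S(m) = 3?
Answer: 194843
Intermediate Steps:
c = 2399/4 (c = -¼ + 600 = 2399/4 ≈ 599.75)
W = -30 (W = 3 - 33 = -30)
h(j) = -30
h(c) + 194873 = -30 + 194873 = 194843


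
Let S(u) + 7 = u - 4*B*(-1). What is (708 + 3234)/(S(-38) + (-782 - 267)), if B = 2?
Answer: -657/181 ≈ -3.6298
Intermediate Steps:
S(u) = 1 + u (S(u) = -7 + (u - 4*2*(-1)) = -7 + (u - 8*(-1)) = -7 + (u - 1*(-8)) = -7 + (u + 8) = -7 + (8 + u) = 1 + u)
(708 + 3234)/(S(-38) + (-782 - 267)) = (708 + 3234)/((1 - 38) + (-782 - 267)) = 3942/(-37 - 1049) = 3942/(-1086) = 3942*(-1/1086) = -657/181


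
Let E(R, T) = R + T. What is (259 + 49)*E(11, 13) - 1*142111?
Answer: -134719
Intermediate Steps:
(259 + 49)*E(11, 13) - 1*142111 = (259 + 49)*(11 + 13) - 1*142111 = 308*24 - 142111 = 7392 - 142111 = -134719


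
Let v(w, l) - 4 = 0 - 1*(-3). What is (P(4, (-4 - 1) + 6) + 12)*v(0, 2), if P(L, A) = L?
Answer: 112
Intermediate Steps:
v(w, l) = 7 (v(w, l) = 4 + (0 - 1*(-3)) = 4 + (0 + 3) = 4 + 3 = 7)
(P(4, (-4 - 1) + 6) + 12)*v(0, 2) = (4 + 12)*7 = 16*7 = 112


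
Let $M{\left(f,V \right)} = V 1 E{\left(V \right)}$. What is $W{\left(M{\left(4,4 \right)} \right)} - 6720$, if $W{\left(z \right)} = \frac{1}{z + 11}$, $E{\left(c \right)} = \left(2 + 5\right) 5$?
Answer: $- \frac{1014719}{151} \approx -6720.0$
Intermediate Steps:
$E{\left(c \right)} = 35$ ($E{\left(c \right)} = 7 \cdot 5 = 35$)
$M{\left(f,V \right)} = 35 V$ ($M{\left(f,V \right)} = V 1 \cdot 35 = V 35 = 35 V$)
$W{\left(z \right)} = \frac{1}{11 + z}$
$W{\left(M{\left(4,4 \right)} \right)} - 6720 = \frac{1}{11 + 35 \cdot 4} - 6720 = \frac{1}{11 + 140} - 6720 = \frac{1}{151} - 6720 = - \frac{1014719}{151}$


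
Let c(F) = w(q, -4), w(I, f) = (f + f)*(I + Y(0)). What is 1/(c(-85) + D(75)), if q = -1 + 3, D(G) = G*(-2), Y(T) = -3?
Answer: -1/142 ≈ -0.0070423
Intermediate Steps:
D(G) = -2*G
q = 2
w(I, f) = 2*f*(-3 + I) (w(I, f) = (f + f)*(I - 3) = (2*f)*(-3 + I) = 2*f*(-3 + I))
c(F) = 8 (c(F) = 2*(-4)*(-3 + 2) = 2*(-4)*(-1) = 8)
1/(c(-85) + D(75)) = 1/(8 - 2*75) = 1/(8 - 150) = 1/(-142) = -1/142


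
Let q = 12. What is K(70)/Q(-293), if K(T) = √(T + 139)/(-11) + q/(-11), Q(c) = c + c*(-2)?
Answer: -12/3223 - √209/3223 ≈ -0.0082088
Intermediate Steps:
Q(c) = -c (Q(c) = c - 2*c = -c)
K(T) = -12/11 - √(139 + T)/11 (K(T) = √(T + 139)/(-11) + 12/(-11) = √(139 + T)*(-1/11) + 12*(-1/11) = -√(139 + T)/11 - 12/11 = -12/11 - √(139 + T)/11)
K(70)/Q(-293) = (-12/11 - √(139 + 70)/11)/((-1*(-293))) = (-12/11 - √209/11)/293 = (-12/11 - √209/11)*(1/293) = -12/3223 - √209/3223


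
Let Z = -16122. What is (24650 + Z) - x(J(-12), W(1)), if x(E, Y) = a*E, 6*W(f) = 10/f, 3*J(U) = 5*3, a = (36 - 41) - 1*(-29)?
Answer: 8408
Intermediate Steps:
a = 24 (a = -5 + 29 = 24)
J(U) = 5 (J(U) = (5*3)/3 = (⅓)*15 = 5)
W(f) = 5/(3*f) (W(f) = (10/f)/6 = 5/(3*f))
x(E, Y) = 24*E
(24650 + Z) - x(J(-12), W(1)) = (24650 - 16122) - 24*5 = 8528 - 1*120 = 8528 - 120 = 8408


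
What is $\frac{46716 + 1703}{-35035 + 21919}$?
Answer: $- \frac{48419}{13116} \approx -3.6916$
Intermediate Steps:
$\frac{46716 + 1703}{-35035 + 21919} = \frac{48419}{-13116} = 48419 \left(- \frac{1}{13116}\right) = - \frac{48419}{13116}$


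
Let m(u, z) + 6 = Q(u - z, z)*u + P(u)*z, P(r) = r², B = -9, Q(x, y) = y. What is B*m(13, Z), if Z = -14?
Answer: 22986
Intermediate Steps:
m(u, z) = -6 + u*z + z*u² (m(u, z) = -6 + (z*u + u²*z) = -6 + (u*z + z*u²) = -6 + u*z + z*u²)
B*m(13, Z) = -9*(-6 + 13*(-14) - 14*13²) = -9*(-6 - 182 - 14*169) = -9*(-6 - 182 - 2366) = -9*(-2554) = 22986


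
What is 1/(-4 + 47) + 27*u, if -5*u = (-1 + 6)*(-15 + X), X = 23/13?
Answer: 199705/559 ≈ 357.25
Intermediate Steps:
X = 23/13 (X = 23*(1/13) = 23/13 ≈ 1.7692)
u = 172/13 (u = -(-1 + 6)*(-15 + 23/13)/5 = -(-172)/13 = -⅕*(-860/13) = 172/13 ≈ 13.231)
1/(-4 + 47) + 27*u = 1/(-4 + 47) + 27*(172/13) = 1/43 + 4644/13 = 199705/559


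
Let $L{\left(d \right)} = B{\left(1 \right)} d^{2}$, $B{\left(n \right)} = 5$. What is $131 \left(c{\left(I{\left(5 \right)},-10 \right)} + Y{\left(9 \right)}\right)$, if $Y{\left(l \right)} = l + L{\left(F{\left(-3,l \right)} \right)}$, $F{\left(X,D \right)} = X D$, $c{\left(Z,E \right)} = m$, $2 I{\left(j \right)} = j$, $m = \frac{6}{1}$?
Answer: $479460$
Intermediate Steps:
$m = 6$ ($m = 6 \cdot 1 = 6$)
$I{\left(j \right)} = \frac{j}{2}$
$c{\left(Z,E \right)} = 6$
$F{\left(X,D \right)} = D X$
$L{\left(d \right)} = 5 d^{2}$
$Y{\left(l \right)} = l + 45 l^{2}$ ($Y{\left(l \right)} = l + 5 \left(l \left(-3\right)\right)^{2} = l + 5 \left(- 3 l\right)^{2} = l + 5 \cdot 9 l^{2} = l + 45 l^{2}$)
$131 \left(c{\left(I{\left(5 \right)},-10 \right)} + Y{\left(9 \right)}\right) = 131 \left(6 + 9 \left(1 + 45 \cdot 9\right)\right) = 131 \left(6 + 9 \left(1 + 405\right)\right) = 131 \left(6 + 9 \cdot 406\right) = 131 \left(6 + 3654\right) = 131 \cdot 3660 = 479460$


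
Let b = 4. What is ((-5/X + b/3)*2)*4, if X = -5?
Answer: 56/3 ≈ 18.667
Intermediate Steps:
((-5/X + b/3)*2)*4 = ((-5/(-5) + 4/3)*2)*4 = ((-5*(-⅕) + 4*(⅓))*2)*4 = ((1 + 4/3)*2)*4 = ((7/3)*2)*4 = (14/3)*4 = 56/3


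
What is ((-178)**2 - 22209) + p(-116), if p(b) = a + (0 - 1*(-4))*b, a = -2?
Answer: 9009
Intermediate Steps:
p(b) = -2 + 4*b (p(b) = -2 + (0 - 1*(-4))*b = -2 + (0 + 4)*b = -2 + 4*b)
((-178)**2 - 22209) + p(-116) = ((-178)**2 - 22209) + (-2 + 4*(-116)) = (31684 - 22209) + (-2 - 464) = 9475 - 466 = 9009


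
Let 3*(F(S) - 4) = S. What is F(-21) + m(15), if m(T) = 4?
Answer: 1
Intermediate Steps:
F(S) = 4 + S/3
F(-21) + m(15) = (4 + (⅓)*(-21)) + 4 = (4 - 7) + 4 = -3 + 4 = 1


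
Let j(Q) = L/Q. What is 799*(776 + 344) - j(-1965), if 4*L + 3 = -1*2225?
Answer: 1758438643/1965 ≈ 8.9488e+5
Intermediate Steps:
L = -557 (L = -¾ + (-1*2225)/4 = -¾ + (¼)*(-2225) = -¾ - 2225/4 = -557)
j(Q) = -557/Q
799*(776 + 344) - j(-1965) = 799*(776 + 344) - (-557)/(-1965) = 799*1120 - (-557)*(-1)/1965 = 894880 - 1*557/1965 = 894880 - 557/1965 = 1758438643/1965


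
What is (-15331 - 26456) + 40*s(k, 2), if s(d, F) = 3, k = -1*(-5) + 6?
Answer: -41667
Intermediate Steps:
k = 11 (k = 5 + 6 = 11)
(-15331 - 26456) + 40*s(k, 2) = (-15331 - 26456) + 40*3 = -41787 + 120 = -41667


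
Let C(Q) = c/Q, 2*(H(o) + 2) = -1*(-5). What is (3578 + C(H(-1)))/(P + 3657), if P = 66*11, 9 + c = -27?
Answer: 3506/4383 ≈ 0.79991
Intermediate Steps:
c = -36 (c = -9 - 27 = -36)
H(o) = 1/2 (H(o) = -2 + (-1*(-5))/2 = -2 + (1/2)*5 = -2 + 5/2 = 1/2)
C(Q) = -36/Q
P = 726
(3578 + C(H(-1)))/(P + 3657) = (3578 - 36/1/2)/(726 + 3657) = (3578 - 36*2)/4383 = (3578 - 72)*(1/4383) = 3506*(1/4383) = 3506/4383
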